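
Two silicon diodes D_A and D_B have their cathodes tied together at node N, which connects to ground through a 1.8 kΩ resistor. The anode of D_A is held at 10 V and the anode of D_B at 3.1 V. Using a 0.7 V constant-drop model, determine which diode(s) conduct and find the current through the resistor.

Only D_A conducts; I_R ≈ 5.2 mA

Assume both conduct. Then node N would need to be at both 10−0.7 = 9.3 V and 3.1−0.7 = 2.4 V, which is impossible.
Assume only D_A conducts: V_N = 10 − 0.7 = 9.3 V, so I_R = 9.3/1.8 = 5.17 mA.
Check D_B: its anode-to-cathode voltage is 3.1 − 9.3 = -6.2 V < 0.7 V, so it is off. The assumption is consistent.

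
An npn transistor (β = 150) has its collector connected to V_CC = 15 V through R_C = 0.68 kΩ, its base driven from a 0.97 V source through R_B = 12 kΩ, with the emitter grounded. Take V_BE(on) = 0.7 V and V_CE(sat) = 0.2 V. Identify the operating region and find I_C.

active; I_C ≈ 3.4 mA

Assume active. Base-emitter loop: I_B = (V_BB − V_BE)/R_B = (0.97 − 0.7)/12 = 0.0225 mA.
I_C = β·I_B = 150×0.0225 = 3.38 mA.
V_CE = V_CC − I_C·R_C = 15 − 3.38×0.68 = 12.7 V > V_CE(sat), so the active-region assumption holds.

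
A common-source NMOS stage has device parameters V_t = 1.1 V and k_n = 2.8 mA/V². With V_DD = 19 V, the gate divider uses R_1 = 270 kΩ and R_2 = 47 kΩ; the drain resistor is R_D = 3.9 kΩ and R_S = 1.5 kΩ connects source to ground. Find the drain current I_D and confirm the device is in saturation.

V_G = V_DD·R_2/(R_1+R_2) = 19×47/317 = 2.82 V.
Assume saturation: I_D = (k_n/2)(V_GS − V_t)² with V_GS = V_G − I_D·R_S = 2.82 − 1.5·I_D.
Substituting gives 3.15·I_D² − 8.21·I_D + 4.13 = 0, with roots I_D = 0.68 or 1.93 mA.
The root I_D = 1.93 mA gives V_GS = -0.0731 V ≤ V_t, so take I_D = 0.68 mA.
Then V_GS = 1.8 V and V_DS = V_DD − I_D(R_D+R_S) = 19 − 0.68×5.4 = 15.3 V.
Saturation requires V_DS ≥ V_GS − V_t = 0.697 V; 15.3 ≥ 0.697 ✓.

I_D ≈ 0.68 mA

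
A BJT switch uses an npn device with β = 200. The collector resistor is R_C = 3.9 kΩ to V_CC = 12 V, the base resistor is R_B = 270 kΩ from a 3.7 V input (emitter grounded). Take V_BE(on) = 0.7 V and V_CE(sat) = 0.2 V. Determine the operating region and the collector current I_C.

active; I_C ≈ 2.2 mA

Assume active. Base-emitter loop: I_B = (V_BB − V_BE)/R_B = (3.7 − 0.7)/270 = 0.0111 mA.
I_C = β·I_B = 200×0.0111 = 2.22 mA.
V_CE = V_CC − I_C·R_C = 12 − 2.22×3.9 = 3.33 V > V_CE(sat), so the active-region assumption holds.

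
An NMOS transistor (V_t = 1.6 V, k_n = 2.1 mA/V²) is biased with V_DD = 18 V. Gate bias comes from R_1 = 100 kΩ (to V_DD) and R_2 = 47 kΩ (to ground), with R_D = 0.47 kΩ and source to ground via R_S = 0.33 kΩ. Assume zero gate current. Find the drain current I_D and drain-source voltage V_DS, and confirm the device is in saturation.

V_G = V_DD·R_2/(R_1+R_2) = 18×47/147 = 5.76 V.
Assume saturation: I_D = (k_n/2)(V_GS − V_t)² with V_GS = V_G − I_D·R_S = 5.76 − 0.33·I_D.
Substituting gives 0.114·I_D² − 3.88·I_D + 18.1 = 0, with roots I_D = 5.6 or 28.3 mA.
The root I_D = 28.3 mA gives V_GS = -3.59 V ≤ V_t, so take I_D = 5.6 mA.
Then V_GS = 3.91 V and V_DS = V_DD − I_D(R_D+R_S) = 18 − 5.6×0.8 = 13.5 V.
Saturation requires V_DS ≥ V_GS − V_t = 2.31 V; 13.5 ≥ 2.31 ✓.

I_D ≈ 5.6 mA, V_DS ≈ 14 V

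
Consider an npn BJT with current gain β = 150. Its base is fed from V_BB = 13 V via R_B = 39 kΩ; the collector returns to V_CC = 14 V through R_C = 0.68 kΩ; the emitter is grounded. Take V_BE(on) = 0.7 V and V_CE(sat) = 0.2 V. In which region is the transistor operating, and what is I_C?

saturation; I_C ≈ 20 mA

Assume active: I_B = (13 − 0.7)/39 = 0.315 mA, giving I_C = β·I_B = 47.3 mA.
But then V_CE = 14 − 47.3×0.68 = -18.2 V < V_CE(sat) = 0.2 V — impossible in the active region.
So the transistor is saturated. With V_CE = 0.2 V, I_C = (V_CC − 0.2)/R_C = 13.8/0.68 = 20.3 mA.
Check: β·I_B = 47.3 mA > I_C = 20.3 mA, confirming saturation.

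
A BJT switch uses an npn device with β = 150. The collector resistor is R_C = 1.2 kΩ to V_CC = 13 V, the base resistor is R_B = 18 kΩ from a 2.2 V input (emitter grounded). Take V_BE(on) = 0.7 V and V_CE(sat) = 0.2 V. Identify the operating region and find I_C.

saturation; I_C ≈ 11 mA

Assume active: I_B = (2.2 − 0.7)/18 = 0.0833 mA, giving I_C = β·I_B = 12.5 mA.
But then V_CE = 13 − 12.5×1.2 = -2 V < V_CE(sat) = 0.2 V — impossible in the active region.
So the transistor is saturated. With V_CE = 0.2 V, I_C = (V_CC − 0.2)/R_C = 12.8/1.2 = 10.7 mA.
Check: β·I_B = 12.5 mA > I_C = 10.7 mA, confirming saturation.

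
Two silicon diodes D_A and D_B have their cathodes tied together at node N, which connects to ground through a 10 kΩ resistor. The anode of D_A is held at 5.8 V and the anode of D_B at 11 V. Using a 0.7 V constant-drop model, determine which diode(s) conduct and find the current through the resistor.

Only D_B conducts; I_R ≈ 1 mA

Assume both conduct. Then node N would need to be at both 5.8−0.7 = 5.1 V and 11−0.7 = 10.3 V, which is impossible.
Assume only D_B conducts: V_N = 11 − 0.7 = 10.3 V, so I_R = 10.3/10 = 1.03 mA.
Check D_A: its anode-to-cathode voltage is 5.8 − 10.3 = -4.5 V < 0.7 V, so it is off. The assumption is consistent.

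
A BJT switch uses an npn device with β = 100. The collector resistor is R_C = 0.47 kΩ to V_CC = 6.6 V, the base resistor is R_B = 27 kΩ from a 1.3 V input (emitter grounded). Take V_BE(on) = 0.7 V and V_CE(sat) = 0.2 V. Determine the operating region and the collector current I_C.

active; I_C ≈ 2.2 mA

Assume active. Base-emitter loop: I_B = (V_BB − V_BE)/R_B = (1.3 − 0.7)/27 = 0.0222 mA.
I_C = β·I_B = 100×0.0222 = 2.22 mA.
V_CE = V_CC − I_C·R_C = 6.6 − 2.22×0.47 = 5.56 V > V_CE(sat), so the active-region assumption holds.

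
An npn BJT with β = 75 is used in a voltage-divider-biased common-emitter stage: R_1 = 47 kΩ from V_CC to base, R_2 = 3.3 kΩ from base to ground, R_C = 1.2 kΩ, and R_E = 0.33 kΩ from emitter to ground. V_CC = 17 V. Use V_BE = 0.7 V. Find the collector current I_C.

Thevenize the base divider: V_Th = V_CC·R_2/(R_1+R_2) = 17×3.3/50.3 = 1.12 V, R_Th = R_1‖R_2 = 3.08 kΩ.
Base-emitter loop: V_Th = I_B·R_Th + V_BE + (β+1)I_B·R_E, so I_B = (1.12 − 0.7) / (3.08 + 76×0.33) = 0.0147 mA.
I_C = β·I_B = 75×0.0147 = 1.11 mA, and I_E = (β+1)I_B = 1.12 mA.
V_CE = V_CC − I_C·R_C − I_E·R_E = 17 − 1.11×1.2 − 1.12×0.33 = 15.3 V.
V_CE = 15.3 V > 0.2 V confirms active-region operation.

I_C ≈ 1.1 mA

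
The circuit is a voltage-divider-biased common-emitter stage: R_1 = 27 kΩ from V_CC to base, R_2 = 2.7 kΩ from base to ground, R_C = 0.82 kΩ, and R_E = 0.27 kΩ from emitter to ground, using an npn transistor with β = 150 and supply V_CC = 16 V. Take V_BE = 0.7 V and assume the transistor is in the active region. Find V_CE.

Thevenize the base divider: V_Th = V_CC·R_2/(R_1+R_2) = 16×2.7/29.7 = 1.45 V, R_Th = R_1‖R_2 = 2.45 kΩ.
Base-emitter loop: V_Th = I_B·R_Th + V_BE + (β+1)I_B·R_E, so I_B = (1.45 − 0.7) / (2.45 + 151×0.27) = 0.0175 mA.
I_C = β·I_B = 150×0.0175 = 2.62 mA, and I_E = (β+1)I_B = 2.64 mA.
V_CE = V_CC − I_C·R_C − I_E·R_E = 16 − 2.62×0.82 − 2.64×0.27 = 13.1 V.
V_CE = 13.1 V > 0.2 V confirms active-region operation.

V_CE ≈ 13 V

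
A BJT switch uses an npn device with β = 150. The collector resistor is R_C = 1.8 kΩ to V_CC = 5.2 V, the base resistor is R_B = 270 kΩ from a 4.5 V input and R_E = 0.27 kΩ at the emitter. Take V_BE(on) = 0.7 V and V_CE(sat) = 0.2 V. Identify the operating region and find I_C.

active; I_C ≈ 1.8 mA

Assume active. Base-emitter loop: I_B = (V_BB − V_BE)/(R_B + (β+1)R_E) = (4.5 − 0.7)/(270 + 151×0.27) = 0.0122 mA.
I_C = β·I_B = 150×0.0122 = 1.83 mA.
V_CE = V_CC − I_C·R_C − I_E·R_E = 5.2 − 1.83×1.8 − 1.85×0.27 = 1.4 V > V_CE(sat), so the active-region assumption holds.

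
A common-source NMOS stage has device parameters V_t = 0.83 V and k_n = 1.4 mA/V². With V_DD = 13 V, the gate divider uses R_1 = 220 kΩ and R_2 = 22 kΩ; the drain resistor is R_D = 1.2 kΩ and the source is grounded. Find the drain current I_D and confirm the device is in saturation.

I_D ≈ 0.087 mA

V_G = V_DD·R_2/(R_1+R_2) = 13×22/242 = 1.18 V. With the source grounded, V_GS = V_G = 1.18 V.
Assume saturation: I_D = (k_n/2)(V_GS − V_t)² = (1.4/2)×(1.18 − 0.83)² = 0.7×0.352² = 0.0866 mA.
V_DS = V_DD − I_D·R_D = 13 − 0.0866×1.2 = 12.9 V.
Saturation requires V_DS ≥ V_GS − V_t = 0.352 V; 12.9 ≥ 0.352 ✓.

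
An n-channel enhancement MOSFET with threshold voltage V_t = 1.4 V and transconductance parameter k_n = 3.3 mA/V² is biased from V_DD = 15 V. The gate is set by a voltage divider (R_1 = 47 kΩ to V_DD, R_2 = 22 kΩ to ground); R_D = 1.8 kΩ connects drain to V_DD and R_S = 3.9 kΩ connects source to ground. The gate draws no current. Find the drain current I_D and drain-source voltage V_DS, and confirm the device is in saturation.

I_D ≈ 0.7 mA, V_DS ≈ 11 V

V_G = V_DD·R_2/(R_1+R_2) = 15×22/69 = 4.78 V.
Assume saturation: I_D = (k_n/2)(V_GS − V_t)² with V_GS = V_G − I_D·R_S = 4.78 − 3.9·I_D.
Substituting gives 25.1·I_D² − 44.5·I_D + 18.9 = 0, with roots I_D = 0.7 or 1.07 mA.
The root I_D = 1.07 mA gives V_GS = 0.593 V ≤ V_t, so take I_D = 0.7 mA.
Then V_GS = 2.05 V and V_DS = V_DD − I_D(R_D+R_S) = 15 − 0.7×5.7 = 11 V.
Saturation requires V_DS ≥ V_GS − V_t = 0.651 V; 11 ≥ 0.651 ✓.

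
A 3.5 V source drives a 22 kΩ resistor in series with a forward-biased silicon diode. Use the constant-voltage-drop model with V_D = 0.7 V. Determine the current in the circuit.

KVL around the loop: 3.5 = V_D + I·R = 0.7 + I × 22 kΩ.
So I = (3.5 − 0.7) / 22 kΩ = 2.8 / 22 = 0.127 mA.

I ≈ 0.13 mA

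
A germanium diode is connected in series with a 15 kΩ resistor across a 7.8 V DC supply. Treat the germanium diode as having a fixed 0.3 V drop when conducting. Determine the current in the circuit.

KVL around the loop: 7.8 = V_D + I·R = 0.3 + I × 15 kΩ.
So I = (7.8 − 0.3) / 15 kΩ = 7.5 / 15 = 0.5 mA.

I ≈ 0.5 mA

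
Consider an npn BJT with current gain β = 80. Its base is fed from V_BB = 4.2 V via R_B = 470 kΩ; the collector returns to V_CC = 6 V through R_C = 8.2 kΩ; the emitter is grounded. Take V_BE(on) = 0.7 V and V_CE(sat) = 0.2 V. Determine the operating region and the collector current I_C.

active; I_C ≈ 0.6 mA

Assume active. Base-emitter loop: I_B = (V_BB − V_BE)/R_B = (4.2 − 0.7)/470 = 0.00745 mA.
I_C = β·I_B = 80×0.00745 = 0.596 mA.
V_CE = V_CC − I_C·R_C = 6 − 0.596×8.2 = 1.11 V > V_CE(sat), so the active-region assumption holds.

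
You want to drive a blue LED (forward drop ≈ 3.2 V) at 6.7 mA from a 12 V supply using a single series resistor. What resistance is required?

R ≈ 1.3 kΩ

The resistor drops V_S − V_D = 12 − 3.2 = 8.8 V at 6.7 mA.
R = 8.8 V / 6.7 mA = 1.31 kΩ.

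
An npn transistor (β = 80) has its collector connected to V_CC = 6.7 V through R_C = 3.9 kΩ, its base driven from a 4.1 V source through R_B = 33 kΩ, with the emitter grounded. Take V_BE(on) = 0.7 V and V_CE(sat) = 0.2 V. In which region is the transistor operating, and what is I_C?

saturation; I_C ≈ 1.7 mA

Assume active: I_B = (4.1 − 0.7)/33 = 0.103 mA, giving I_C = β·I_B = 8.24 mA.
But then V_CE = 6.7 − 8.24×3.9 = -25.4 V < V_CE(sat) = 0.2 V — impossible in the active region.
So the transistor is saturated. With V_CE = 0.2 V, I_C = (V_CC − 0.2)/R_C = 6.5/3.9 = 1.67 mA.
Check: β·I_B = 8.24 mA > I_C = 1.67 mA, confirming saturation.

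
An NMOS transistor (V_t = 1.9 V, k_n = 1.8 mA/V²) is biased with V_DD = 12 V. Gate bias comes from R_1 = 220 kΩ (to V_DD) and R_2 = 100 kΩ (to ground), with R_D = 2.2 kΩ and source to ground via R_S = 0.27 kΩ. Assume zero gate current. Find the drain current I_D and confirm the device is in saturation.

V_G = V_DD·R_2/(R_1+R_2) = 12×100/320 = 3.75 V.
Assume saturation: I_D = (k_n/2)(V_GS − V_t)² with V_GS = V_G − I_D·R_S = 3.75 − 0.27·I_D.
Substituting gives 0.0656·I_D² − 1.9·I_D + 3.08 = 0, with roots I_D = 1.72 or 27.2 mA.
The root I_D = 27.2 mA gives V_GS = -3.6 V ≤ V_t, so take I_D = 1.72 mA.
Then V_GS = 3.28 V and V_DS = V_DD − I_D(R_D+R_S) = 12 − 1.72×2.47 = 7.74 V.
Saturation requires V_DS ≥ V_GS − V_t = 1.38 V; 7.74 ≥ 1.38 ✓.

I_D ≈ 1.7 mA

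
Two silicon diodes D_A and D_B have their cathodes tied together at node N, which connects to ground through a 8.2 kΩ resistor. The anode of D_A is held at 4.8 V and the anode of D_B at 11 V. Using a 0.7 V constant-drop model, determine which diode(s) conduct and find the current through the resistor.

Only D_B conducts; I_R ≈ 1.3 mA

Assume both conduct. Then node N would need to be at both 4.8−0.7 = 4.1 V and 11−0.7 = 10.3 V, which is impossible.
Assume only D_B conducts: V_N = 11 − 0.7 = 10.3 V, so I_R = 10.3/8.2 = 1.26 mA.
Check D_A: its anode-to-cathode voltage is 4.8 − 10.3 = -5.5 V < 0.7 V, so it is off. The assumption is consistent.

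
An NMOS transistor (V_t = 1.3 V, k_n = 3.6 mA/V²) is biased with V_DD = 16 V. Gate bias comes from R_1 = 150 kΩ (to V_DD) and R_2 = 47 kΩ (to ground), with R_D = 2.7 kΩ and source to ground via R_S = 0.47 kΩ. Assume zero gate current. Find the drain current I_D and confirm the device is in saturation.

V_G = V_DD·R_2/(R_1+R_2) = 16×47/197 = 3.82 V.
Assume saturation: I_D = (k_n/2)(V_GS − V_t)² with V_GS = V_G − I_D·R_S = 3.82 − 0.47·I_D.
Substituting gives 0.398·I_D² − 5.26·I_D + 11.4 = 0, with roots I_D = 2.73 or 10.5 mA.
The root I_D = 10.5 mA gives V_GS = -1.11 V ≤ V_t, so take I_D = 2.73 mA.
Then V_GS = 2.53 V and V_DS = V_DD − I_D(R_D+R_S) = 16 − 2.73×3.17 = 7.33 V.
Saturation requires V_DS ≥ V_GS − V_t = 1.23 V; 7.33 ≥ 1.23 ✓.

I_D ≈ 2.7 mA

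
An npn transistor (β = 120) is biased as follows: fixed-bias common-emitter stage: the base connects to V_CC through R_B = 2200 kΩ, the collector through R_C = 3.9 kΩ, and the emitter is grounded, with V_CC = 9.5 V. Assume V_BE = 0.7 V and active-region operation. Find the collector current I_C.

Base loop: V_CC = I_B·R_B + V_BE, so I_B = (9.5 − 0.7)/2200 kΩ = 0.004 mA.
In the active region I_C = β·I_B = 120 × 0.004 = 0.48 mA.
Collector loop: V_CE = V_CC − I_C·R_C = 9.5 − 0.48×3.9 = 7.63 V.
Since V_CE = 7.63 V > V_CE(sat) ≈ 0.2 V, the transistor is in the active region as assumed.

I_C ≈ 0.48 mA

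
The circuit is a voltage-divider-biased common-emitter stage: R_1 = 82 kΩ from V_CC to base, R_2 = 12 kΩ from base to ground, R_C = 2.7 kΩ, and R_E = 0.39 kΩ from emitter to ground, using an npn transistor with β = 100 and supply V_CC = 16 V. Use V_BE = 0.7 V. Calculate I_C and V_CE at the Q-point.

Thevenize the base divider: V_Th = V_CC·R_2/(R_1+R_2) = 16×12/94 = 2.04 V, R_Th = R_1‖R_2 = 10.5 kΩ.
Base-emitter loop: V_Th = I_B·R_Th + V_BE + (β+1)I_B·R_E, so I_B = (2.04 − 0.7) / (10.5 + 101×0.39) = 0.0269 mA.
I_C = β·I_B = 100×0.0269 = 2.69 mA, and I_E = (β+1)I_B = 2.72 mA.
V_CE = V_CC − I_C·R_C − I_E·R_E = 16 − 2.69×2.7 − 2.72×0.39 = 7.67 V.
V_CE = 7.67 V > 0.2 V confirms active-region operation.

I_C ≈ 2.7 mA, V_CE ≈ 7.7 V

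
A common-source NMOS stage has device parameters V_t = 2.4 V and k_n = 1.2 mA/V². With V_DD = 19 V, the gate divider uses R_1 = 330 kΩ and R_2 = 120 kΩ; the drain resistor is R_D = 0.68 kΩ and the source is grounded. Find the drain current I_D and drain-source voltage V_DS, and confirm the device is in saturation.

I_D ≈ 4.3 mA, V_DS ≈ 16 V

V_G = V_DD·R_2/(R_1+R_2) = 19×120/450 = 5.07 V. With the source grounded, V_GS = V_G = 5.07 V.
Assume saturation: I_D = (k_n/2)(V_GS − V_t)² = (1.2/2)×(5.07 − 2.4)² = 0.6×2.67² = 4.27 mA.
V_DS = V_DD − I_D·R_D = 19 − 4.27×0.68 = 16.1 V.
Saturation requires V_DS ≥ V_GS − V_t = 2.67 V; 16.1 ≥ 2.67 ✓.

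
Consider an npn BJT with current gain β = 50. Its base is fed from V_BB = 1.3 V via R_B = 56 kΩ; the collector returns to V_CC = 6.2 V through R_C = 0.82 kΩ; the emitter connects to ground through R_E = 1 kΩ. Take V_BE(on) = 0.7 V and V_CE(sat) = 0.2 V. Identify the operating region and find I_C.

active; I_C ≈ 0.28 mA

Assume active. Base-emitter loop: I_B = (V_BB − V_BE)/(R_B + (β+1)R_E) = (1.3 − 0.7)/(56 + 51×1) = 0.00561 mA.
I_C = β·I_B = 50×0.00561 = 0.28 mA.
V_CE = V_CC − I_C·R_C − I_E·R_E = 6.2 − 0.28×0.82 − 0.286×1 = 5.68 V > V_CE(sat), so the active-region assumption holds.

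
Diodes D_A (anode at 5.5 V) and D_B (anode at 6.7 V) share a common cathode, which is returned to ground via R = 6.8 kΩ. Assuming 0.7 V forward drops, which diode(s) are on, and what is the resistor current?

Assume both conduct. Then node N would need to be at both 5.5−0.7 = 4.8 V and 6.7−0.7 = 6 V, which is impossible.
Assume only D_B conducts: V_N = 6.7 − 0.7 = 6 V, so I_R = 6/6.8 = 0.882 mA.
Check D_A: its anode-to-cathode voltage is 5.5 − 6 = -0.5 V < 0.7 V, so it is off. The assumption is consistent.

Only D_B conducts; I_R ≈ 0.88 mA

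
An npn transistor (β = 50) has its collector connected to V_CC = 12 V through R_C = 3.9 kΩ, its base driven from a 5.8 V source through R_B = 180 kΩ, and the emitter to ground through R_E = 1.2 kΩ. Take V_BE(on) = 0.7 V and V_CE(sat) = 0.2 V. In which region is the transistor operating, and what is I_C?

active; I_C ≈ 1.1 mA

Assume active. Base-emitter loop: I_B = (V_BB − V_BE)/(R_B + (β+1)R_E) = (5.8 − 0.7)/(180 + 51×1.2) = 0.0211 mA.
I_C = β·I_B = 50×0.0211 = 1.06 mA.
V_CE = V_CC − I_C·R_C − I_E·R_E = 12 − 1.06×3.9 − 1.08×1.2 = 6.58 V > V_CE(sat), so the active-region assumption holds.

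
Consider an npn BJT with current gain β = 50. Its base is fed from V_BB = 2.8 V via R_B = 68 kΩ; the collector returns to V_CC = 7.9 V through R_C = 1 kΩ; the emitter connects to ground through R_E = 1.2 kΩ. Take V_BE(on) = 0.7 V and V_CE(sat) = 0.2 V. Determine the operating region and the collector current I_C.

active; I_C ≈ 0.81 mA

Assume active. Base-emitter loop: I_B = (V_BB − V_BE)/(R_B + (β+1)R_E) = (2.8 − 0.7)/(68 + 51×1.2) = 0.0163 mA.
I_C = β·I_B = 50×0.0163 = 0.813 mA.
V_CE = V_CC − I_C·R_C − I_E·R_E = 7.9 − 0.813×1 − 0.829×1.2 = 6.09 V > V_CE(sat), so the active-region assumption holds.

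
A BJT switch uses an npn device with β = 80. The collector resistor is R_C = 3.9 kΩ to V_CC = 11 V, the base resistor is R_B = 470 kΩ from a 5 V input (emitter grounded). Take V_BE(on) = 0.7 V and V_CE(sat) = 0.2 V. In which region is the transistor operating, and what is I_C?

Assume active. Base-emitter loop: I_B = (V_BB − V_BE)/R_B = (5 − 0.7)/470 = 0.00915 mA.
I_C = β·I_B = 80×0.00915 = 0.732 mA.
V_CE = V_CC − I_C·R_C = 11 − 0.732×3.9 = 8.15 V > V_CE(sat), so the active-region assumption holds.

active; I_C ≈ 0.73 mA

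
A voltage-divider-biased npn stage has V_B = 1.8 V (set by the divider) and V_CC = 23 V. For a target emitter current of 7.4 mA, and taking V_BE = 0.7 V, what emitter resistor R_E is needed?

V_E = V_B − V_BE = 1.8 − 0.7 = 1.1 V.
R_E = V_E / I_E = 1.1 / 7.4 = 0.149 kΩ.

R_E ≈ 0.15 kΩ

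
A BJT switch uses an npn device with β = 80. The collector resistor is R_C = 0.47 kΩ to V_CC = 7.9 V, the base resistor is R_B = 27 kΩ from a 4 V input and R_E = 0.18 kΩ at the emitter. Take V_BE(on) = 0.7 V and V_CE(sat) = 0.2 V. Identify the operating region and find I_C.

Assume active. Base-emitter loop: I_B = (V_BB − V_BE)/(R_B + (β+1)R_E) = (4 − 0.7)/(27 + 81×0.18) = 0.0794 mA.
I_C = β·I_B = 80×0.0794 = 6.35 mA.
V_CE = V_CC − I_C·R_C − I_E·R_E = 7.9 − 6.35×0.47 − 6.43×0.18 = 3.76 V > V_CE(sat), so the active-region assumption holds.

active; I_C ≈ 6.3 mA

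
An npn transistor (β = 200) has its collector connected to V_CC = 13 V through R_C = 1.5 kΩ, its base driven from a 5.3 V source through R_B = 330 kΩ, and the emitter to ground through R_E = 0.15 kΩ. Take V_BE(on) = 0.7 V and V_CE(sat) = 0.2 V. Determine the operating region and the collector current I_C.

active; I_C ≈ 2.6 mA

Assume active. Base-emitter loop: I_B = (V_BB − V_BE)/(R_B + (β+1)R_E) = (5.3 − 0.7)/(330 + 201×0.15) = 0.0128 mA.
I_C = β·I_B = 200×0.0128 = 2.55 mA.
V_CE = V_CC − I_C·R_C − I_E·R_E = 13 − 2.55×1.5 − 2.57×0.15 = 8.78 V > V_CE(sat), so the active-region assumption holds.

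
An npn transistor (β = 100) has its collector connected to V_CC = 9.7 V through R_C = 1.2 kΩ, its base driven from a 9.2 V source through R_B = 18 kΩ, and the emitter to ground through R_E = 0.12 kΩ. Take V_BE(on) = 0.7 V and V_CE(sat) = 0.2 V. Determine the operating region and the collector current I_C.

saturation; I_C ≈ 7.2 mA

Assume active: I_B = (9.2 − 0.7)/(18 + 101×0.12) = 0.282 mA, I_C = β·I_B = 28.2 mA.
Then V_CE = 9.7 − 28.2×1.2 − 28.5×0.12 = -27.6 V < 0.2 V — the active assumption fails.
Re-solve with V_CE = 0.2 V. KCL at the emitter: V_E/R_E = (V_BB−0.7−V_E)/R_B + (V_CC−0.2−V_E)/R_C, giving V_E = 0.91 V.
I_C = (V_CC − 0.2 − V_E)/R_C = (9.5 − 0.91)/1.2 = 7.16 mA.
Check: I_B = (8.5 − 0.91)/18 = 0.422 mA, and β·I_B = 42.2 mA > I_C, confirming saturation.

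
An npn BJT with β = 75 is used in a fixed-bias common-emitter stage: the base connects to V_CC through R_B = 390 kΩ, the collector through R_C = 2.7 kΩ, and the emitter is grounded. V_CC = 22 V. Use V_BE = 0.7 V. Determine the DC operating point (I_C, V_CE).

Base loop: V_CC = I_B·R_B + V_BE, so I_B = (22 − 0.7)/390 kΩ = 0.0546 mA.
In the active region I_C = β·I_B = 75 × 0.0546 = 4.1 mA.
Collector loop: V_CE = V_CC − I_C·R_C = 22 − 4.1×2.7 = 10.9 V.
Since V_CE = 10.9 V > V_CE(sat) ≈ 0.2 V, the transistor is in the active region as assumed.

I_C ≈ 4.1 mA, V_CE ≈ 11 V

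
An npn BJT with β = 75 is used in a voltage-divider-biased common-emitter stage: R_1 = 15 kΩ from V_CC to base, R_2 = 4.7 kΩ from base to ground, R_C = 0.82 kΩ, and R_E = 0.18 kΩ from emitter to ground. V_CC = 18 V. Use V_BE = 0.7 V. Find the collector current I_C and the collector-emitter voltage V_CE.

I_C ≈ 16 mA, V_CE ≈ 2.3 V

Thevenize the base divider: V_Th = V_CC·R_2/(R_1+R_2) = 18×4.7/19.7 = 4.29 V, R_Th = R_1‖R_2 = 3.58 kΩ.
Base-emitter loop: V_Th = I_B·R_Th + V_BE + (β+1)I_B·R_E, so I_B = (4.29 − 0.7) / (3.58 + 76×0.18) = 0.208 mA.
I_C = β·I_B = 75×0.208 = 15.6 mA, and I_E = (β+1)I_B = 15.8 mA.
V_CE = V_CC − I_C·R_C − I_E·R_E = 18 − 15.6×0.82 − 15.8×0.18 = 2.34 V.
V_CE = 2.34 V > 0.2 V confirms active-region operation.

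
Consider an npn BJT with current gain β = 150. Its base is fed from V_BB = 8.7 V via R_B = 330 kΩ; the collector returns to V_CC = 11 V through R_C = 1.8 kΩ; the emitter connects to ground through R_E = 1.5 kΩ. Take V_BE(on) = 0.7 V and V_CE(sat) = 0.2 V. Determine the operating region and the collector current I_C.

Assume active. Base-emitter loop: I_B = (V_BB − V_BE)/(R_B + (β+1)R_E) = (8.7 − 0.7)/(330 + 151×1.5) = 0.0144 mA.
I_C = β·I_B = 150×0.0144 = 2.16 mA.
V_CE = V_CC − I_C·R_C − I_E·R_E = 11 − 2.16×1.8 − 2.17×1.5 = 3.86 V > V_CE(sat), so the active-region assumption holds.

active; I_C ≈ 2.2 mA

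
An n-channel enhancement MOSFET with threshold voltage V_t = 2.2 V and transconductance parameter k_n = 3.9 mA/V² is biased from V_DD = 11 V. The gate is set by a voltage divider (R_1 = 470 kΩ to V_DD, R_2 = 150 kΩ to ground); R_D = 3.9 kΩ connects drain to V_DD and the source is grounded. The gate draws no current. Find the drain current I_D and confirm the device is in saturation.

I_D ≈ 0.41 mA

V_G = V_DD·R_2/(R_1+R_2) = 11×150/620 = 2.66 V. With the source grounded, V_GS = V_G = 2.66 V.
Assume saturation: I_D = (k_n/2)(V_GS − V_t)² = (3.9/2)×(2.66 − 2.2)² = 1.95×0.461² = 0.415 mA.
V_DS = V_DD − I_D·R_D = 11 − 0.415×3.9 = 9.38 V.
Saturation requires V_DS ≥ V_GS − V_t = 0.461 V; 9.38 ≥ 0.461 ✓.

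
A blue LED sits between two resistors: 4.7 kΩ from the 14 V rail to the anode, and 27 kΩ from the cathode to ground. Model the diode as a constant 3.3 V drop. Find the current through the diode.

The two resistors are in series with the diode, so KVL gives 14 = I·4.7 + 3.3 + I·27.
I = (14 − 3.3) / (4.7 + 27) kΩ = 10.7 / 31.7 = 0.338 mA.

I ≈ 0.34 mA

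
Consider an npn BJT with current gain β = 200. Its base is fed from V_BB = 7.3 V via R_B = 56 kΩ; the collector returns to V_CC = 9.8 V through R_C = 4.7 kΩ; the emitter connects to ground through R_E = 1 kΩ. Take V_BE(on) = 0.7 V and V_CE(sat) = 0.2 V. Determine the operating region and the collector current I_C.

Assume active: I_B = (7.3 − 0.7)/(56 + 201×1) = 0.0257 mA, I_C = β·I_B = 5.14 mA.
Then V_CE = 9.8 − 5.14×4.7 − 5.16×1 = -19.5 V < 0.2 V — the active assumption fails.
Re-solve with V_CE = 0.2 V. KCL at the emitter: V_E/R_E = (V_BB−0.7−V_E)/R_B + (V_CC−0.2−V_E)/R_C, giving V_E = 1.76 V.
I_C = (V_CC − 0.2 − V_E)/R_C = (9.6 − 1.76)/4.7 = 1.67 mA.
Check: I_B = (6.6 − 1.76)/56 = 0.0865 mA, and β·I_B = 17.3 mA > I_C, confirming saturation.

saturation; I_C ≈ 1.7 mA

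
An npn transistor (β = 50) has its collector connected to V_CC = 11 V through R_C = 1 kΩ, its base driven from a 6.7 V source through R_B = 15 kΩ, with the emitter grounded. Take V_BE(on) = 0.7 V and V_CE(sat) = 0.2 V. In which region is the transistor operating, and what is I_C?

Assume active: I_B = (6.7 − 0.7)/15 = 0.4 mA, giving I_C = β·I_B = 20 mA.
But then V_CE = 11 − 20×1 = -9 V < V_CE(sat) = 0.2 V — impossible in the active region.
So the transistor is saturated. With V_CE = 0.2 V, I_C = (V_CC − 0.2)/R_C = 10.8/1 = 10.8 mA.
Check: β·I_B = 20 mA > I_C = 10.8 mA, confirming saturation.

saturation; I_C ≈ 11 mA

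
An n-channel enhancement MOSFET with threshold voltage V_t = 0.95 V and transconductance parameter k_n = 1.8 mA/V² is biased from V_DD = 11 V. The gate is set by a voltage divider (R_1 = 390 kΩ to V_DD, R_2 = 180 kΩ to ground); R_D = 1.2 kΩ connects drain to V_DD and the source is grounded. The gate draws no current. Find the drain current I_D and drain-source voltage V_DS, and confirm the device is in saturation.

I_D ≈ 5.7 mA, V_DS ≈ 4.1 V

V_G = V_DD·R_2/(R_1+R_2) = 11×180/570 = 3.47 V. With the source grounded, V_GS = V_G = 3.47 V.
Assume saturation: I_D = (k_n/2)(V_GS − V_t)² = (1.8/2)×(3.47 − 0.95)² = 0.9×2.52² = 5.73 mA.
V_DS = V_DD − I_D·R_D = 11 − 5.73×1.2 = 4.12 V.
Saturation requires V_DS ≥ V_GS − V_t = 2.52 V; 4.12 ≥ 2.52 ✓.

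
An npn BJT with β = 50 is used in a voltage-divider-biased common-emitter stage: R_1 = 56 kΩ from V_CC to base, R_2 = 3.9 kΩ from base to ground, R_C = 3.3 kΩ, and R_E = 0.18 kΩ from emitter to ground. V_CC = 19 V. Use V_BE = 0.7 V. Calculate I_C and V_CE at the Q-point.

I_C ≈ 2.1 mA, V_CE ≈ 12 V

Thevenize the base divider: V_Th = V_CC·R_2/(R_1+R_2) = 19×3.9/59.9 = 1.24 V, R_Th = R_1‖R_2 = 3.65 kΩ.
Base-emitter loop: V_Th = I_B·R_Th + V_BE + (β+1)I_B·R_E, so I_B = (1.24 − 0.7) / (3.65 + 51×0.18) = 0.0419 mA.
I_C = β·I_B = 50×0.0419 = 2.09 mA, and I_E = (β+1)I_B = 2.14 mA.
V_CE = V_CC − I_C·R_C − I_E·R_E = 19 − 2.09×3.3 − 2.14×0.18 = 11.7 V.
V_CE = 11.7 V > 0.2 V confirms active-region operation.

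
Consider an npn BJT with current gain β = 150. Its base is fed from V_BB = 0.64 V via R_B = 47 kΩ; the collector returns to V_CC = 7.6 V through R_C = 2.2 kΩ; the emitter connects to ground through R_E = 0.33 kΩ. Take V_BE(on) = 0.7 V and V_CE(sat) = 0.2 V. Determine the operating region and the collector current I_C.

V_BB = 0.64 V ≤ V_BE(on) = 0.7 V, so the base-emitter junction is not forward biased.
The transistor is in cutoff: I_B = I_C = 0.

cutoff; I_C ≈ 0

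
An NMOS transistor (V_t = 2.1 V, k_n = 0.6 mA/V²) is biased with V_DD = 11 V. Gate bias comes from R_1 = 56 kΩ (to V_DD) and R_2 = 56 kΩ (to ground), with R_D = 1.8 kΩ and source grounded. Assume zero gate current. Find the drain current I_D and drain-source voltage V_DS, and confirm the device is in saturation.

V_G = V_DD·R_2/(R_1+R_2) = 11×56/112 = 5.5 V. With the source grounded, V_GS = V_G = 5.5 V.
Assume saturation: I_D = (k_n/2)(V_GS − V_t)² = (0.6/2)×(5.5 − 2.1)² = 0.3×3.4² = 3.47 mA.
V_DS = V_DD − I_D·R_D = 11 − 3.47×1.8 = 4.76 V.
Saturation requires V_DS ≥ V_GS − V_t = 3.4 V; 4.76 ≥ 3.4 ✓.

I_D ≈ 3.5 mA, V_DS ≈ 4.8 V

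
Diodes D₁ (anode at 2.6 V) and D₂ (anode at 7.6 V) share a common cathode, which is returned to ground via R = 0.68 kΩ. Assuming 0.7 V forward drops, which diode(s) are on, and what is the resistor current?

Assume both conduct. Then node N would need to be at both 2.6−0.7 = 1.9 V and 7.6−0.7 = 6.9 V, which is impossible.
Assume only D₂ conducts: V_N = 7.6 − 0.7 = 6.9 V, so I_R = 6.9/0.68 = 10.1 mA.
Check D₁: its anode-to-cathode voltage is 2.6 − 6.9 = -4.3 V < 0.7 V, so it is off. The assumption is consistent.

Only D₂ conducts; I_R ≈ 10 mA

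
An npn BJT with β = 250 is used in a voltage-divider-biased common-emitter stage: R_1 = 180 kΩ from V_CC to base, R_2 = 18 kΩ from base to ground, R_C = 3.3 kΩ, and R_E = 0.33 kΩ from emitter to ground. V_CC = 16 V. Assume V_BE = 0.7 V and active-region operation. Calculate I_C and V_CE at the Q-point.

I_C ≈ 1.9 mA, V_CE ≈ 9.1 V

Thevenize the base divider: V_Th = V_CC·R_2/(R_1+R_2) = 16×18/198 = 1.45 V, R_Th = R_1‖R_2 = 16.4 kΩ.
Base-emitter loop: V_Th = I_B·R_Th + V_BE + (β+1)I_B·R_E, so I_B = (1.45 − 0.7) / (16.4 + 251×0.33) = 0.00761 mA.
I_C = β·I_B = 250×0.00761 = 1.9 mA, and I_E = (β+1)I_B = 1.91 mA.
V_CE = V_CC − I_C·R_C − I_E·R_E = 16 − 1.9×3.3 − 1.91×0.33 = 9.09 V.
V_CE = 9.09 V > 0.2 V confirms active-region operation.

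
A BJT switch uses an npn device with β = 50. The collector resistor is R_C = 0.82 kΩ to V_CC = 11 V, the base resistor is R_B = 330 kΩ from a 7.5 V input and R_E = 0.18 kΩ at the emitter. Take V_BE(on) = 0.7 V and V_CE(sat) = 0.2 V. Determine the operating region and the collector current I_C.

active; I_C ≈ 1 mA

Assume active. Base-emitter loop: I_B = (V_BB − V_BE)/(R_B + (β+1)R_E) = (7.5 − 0.7)/(330 + 51×0.18) = 0.02 mA.
I_C = β·I_B = 50×0.02 = 1 mA.
V_CE = V_CC − I_C·R_C − I_E·R_E = 11 − 1×0.82 − 1.02×0.18 = 9.99 V > V_CE(sat), so the active-region assumption holds.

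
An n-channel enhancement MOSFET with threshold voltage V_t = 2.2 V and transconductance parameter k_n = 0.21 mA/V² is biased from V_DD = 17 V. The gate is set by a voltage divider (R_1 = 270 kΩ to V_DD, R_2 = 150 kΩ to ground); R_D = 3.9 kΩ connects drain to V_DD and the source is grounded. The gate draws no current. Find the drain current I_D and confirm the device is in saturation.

I_D ≈ 1.6 mA

V_G = V_DD·R_2/(R_1+R_2) = 17×150/420 = 6.07 V. With the source grounded, V_GS = V_G = 6.07 V.
Assume saturation: I_D = (k_n/2)(V_GS − V_t)² = (0.21/2)×(6.07 − 2.2)² = 0.105×3.87² = 1.57 mA.
V_DS = V_DD − I_D·R_D = 17 − 1.57×3.9 = 10.9 V.
Saturation requires V_DS ≥ V_GS − V_t = 3.87 V; 10.9 ≥ 3.87 ✓.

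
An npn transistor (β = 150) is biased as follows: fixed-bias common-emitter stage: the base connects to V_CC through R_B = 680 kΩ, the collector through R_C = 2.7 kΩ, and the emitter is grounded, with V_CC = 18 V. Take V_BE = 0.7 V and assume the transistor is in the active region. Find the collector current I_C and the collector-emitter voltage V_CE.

Base loop: V_CC = I_B·R_B + V_BE, so I_B = (18 − 0.7)/680 kΩ = 0.0254 mA.
In the active region I_C = β·I_B = 150 × 0.0254 = 3.82 mA.
Collector loop: V_CE = V_CC − I_C·R_C = 18 − 3.82×2.7 = 7.7 V.
Since V_CE = 7.7 V > V_CE(sat) ≈ 0.2 V, the transistor is in the active region as assumed.

I_C ≈ 3.8 mA, V_CE ≈ 7.7 V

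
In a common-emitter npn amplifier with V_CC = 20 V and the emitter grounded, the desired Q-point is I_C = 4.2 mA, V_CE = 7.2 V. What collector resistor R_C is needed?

R_C ≈ 3 kΩ

Collector loop: V_CC = I_C·R_C + V_CE.
R_C = (V_CC − V_CE)/I_C = (20 − 7.2)/4.2 = 3.05 kΩ.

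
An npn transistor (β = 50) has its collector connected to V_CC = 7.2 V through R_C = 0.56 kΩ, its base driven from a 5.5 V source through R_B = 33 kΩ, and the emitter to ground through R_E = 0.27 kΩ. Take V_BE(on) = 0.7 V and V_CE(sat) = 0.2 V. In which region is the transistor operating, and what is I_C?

active; I_C ≈ 5.1 mA

Assume active. Base-emitter loop: I_B = (V_BB − V_BE)/(R_B + (β+1)R_E) = (5.5 − 0.7)/(33 + 51×0.27) = 0.103 mA.
I_C = β·I_B = 50×0.103 = 5.13 mA.
V_CE = V_CC − I_C·R_C − I_E·R_E = 7.2 − 5.13×0.56 − 5.23×0.27 = 2.91 V > V_CE(sat), so the active-region assumption holds.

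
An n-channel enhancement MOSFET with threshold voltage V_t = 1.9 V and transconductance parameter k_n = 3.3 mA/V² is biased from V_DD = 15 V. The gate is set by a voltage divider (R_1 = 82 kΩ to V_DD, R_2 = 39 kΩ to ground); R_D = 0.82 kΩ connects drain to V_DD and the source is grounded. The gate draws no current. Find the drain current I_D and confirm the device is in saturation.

V_G = V_DD·R_2/(R_1+R_2) = 15×39/121 = 4.83 V. With the source grounded, V_GS = V_G = 4.83 V.
Assume saturation: I_D = (k_n/2)(V_GS − V_t)² = (3.3/2)×(4.83 − 1.9)² = 1.65×2.93² = 14.2 mA.
V_DS = V_DD − I_D·R_D = 15 − 14.2×0.82 = 3.35 V.
Saturation requires V_DS ≥ V_GS − V_t = 2.93 V; 3.35 ≥ 2.93 ✓.

I_D ≈ 14 mA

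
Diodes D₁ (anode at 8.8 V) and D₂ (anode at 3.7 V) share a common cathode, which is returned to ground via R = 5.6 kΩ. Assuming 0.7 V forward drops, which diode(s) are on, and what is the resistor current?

Assume both conduct. Then node N would need to be at both 8.8−0.7 = 8.1 V and 3.7−0.7 = 3 V, which is impossible.
Assume only D₁ conducts: V_N = 8.8 − 0.7 = 8.1 V, so I_R = 8.1/5.6 = 1.45 mA.
Check D₂: its anode-to-cathode voltage is 3.7 − 8.1 = -4.4 V < 0.7 V, so it is off. The assumption is consistent.

Only D₁ conducts; I_R ≈ 1.4 mA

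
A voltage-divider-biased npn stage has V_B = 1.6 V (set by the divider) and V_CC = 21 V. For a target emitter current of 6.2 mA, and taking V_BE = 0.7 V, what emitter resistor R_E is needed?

V_E = V_B − V_BE = 1.6 − 0.7 = 0.9 V.
R_E = V_E / I_E = 0.9 / 6.2 = 0.145 kΩ.

R_E ≈ 0.15 kΩ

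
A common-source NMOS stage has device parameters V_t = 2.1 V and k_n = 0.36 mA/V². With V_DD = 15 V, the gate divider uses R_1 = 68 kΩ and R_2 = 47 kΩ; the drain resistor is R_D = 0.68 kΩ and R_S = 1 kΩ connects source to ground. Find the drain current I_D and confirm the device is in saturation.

V_G = V_DD·R_2/(R_1+R_2) = 15×47/115 = 6.13 V.
Assume saturation: I_D = (k_n/2)(V_GS − V_t)² with V_GS = V_G − I_D·R_S = 6.13 − 1·I_D.
Substituting gives 0.18·I_D² − 2.45·I_D + 2.92 = 0, with roots I_D = 1.32 or 12.3 mA.
The root I_D = 12.3 mA gives V_GS = -6.16 V ≤ V_t, so take I_D = 1.32 mA.
Then V_GS = 4.81 V and V_DS = V_DD − I_D(R_D+R_S) = 15 − 1.32×1.68 = 12.8 V.
Saturation requires V_DS ≥ V_GS − V_t = 2.71 V; 12.8 ≥ 2.71 ✓.

I_D ≈ 1.3 mA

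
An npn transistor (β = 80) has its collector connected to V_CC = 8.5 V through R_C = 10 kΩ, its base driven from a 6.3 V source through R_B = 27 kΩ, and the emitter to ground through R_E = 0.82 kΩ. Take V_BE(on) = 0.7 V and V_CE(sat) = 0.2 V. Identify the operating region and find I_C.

Assume active: I_B = (6.3 − 0.7)/(27 + 81×0.82) = 0.0599 mA, I_C = β·I_B = 4.8 mA.
Then V_CE = 8.5 − 4.8×10 − 4.86×0.82 = -43.4 V < 0.2 V — the active assumption fails.
Re-solve with V_CE = 0.2 V. KCL at the emitter: V_E/R_E = (V_BB−0.7−V_E)/R_B + (V_CC−0.2−V_E)/R_C, giving V_E = 0.765 V.
I_C = (V_CC − 0.2 − V_E)/R_C = (8.3 − 0.765)/10 = 0.754 mA.
Check: I_B = (5.6 − 0.765)/27 = 0.179 mA, and β·I_B = 14.3 mA > I_C, confirming saturation.

saturation; I_C ≈ 0.75 mA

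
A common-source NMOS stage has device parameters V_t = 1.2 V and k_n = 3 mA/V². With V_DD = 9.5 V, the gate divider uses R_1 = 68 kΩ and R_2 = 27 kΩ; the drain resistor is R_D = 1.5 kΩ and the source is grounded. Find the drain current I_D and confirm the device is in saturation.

I_D ≈ 3.4 mA

V_G = V_DD·R_2/(R_1+R_2) = 9.5×27/95 = 2.7 V. With the source grounded, V_GS = V_G = 2.7 V.
Assume saturation: I_D = (k_n/2)(V_GS − V_t)² = (3/2)×(2.7 − 1.2)² = 1.5×1.5² = 3.38 mA.
V_DS = V_DD − I_D·R_D = 9.5 − 3.38×1.5 = 4.44 V.
Saturation requires V_DS ≥ V_GS − V_t = 1.5 V; 4.44 ≥ 1.5 ✓.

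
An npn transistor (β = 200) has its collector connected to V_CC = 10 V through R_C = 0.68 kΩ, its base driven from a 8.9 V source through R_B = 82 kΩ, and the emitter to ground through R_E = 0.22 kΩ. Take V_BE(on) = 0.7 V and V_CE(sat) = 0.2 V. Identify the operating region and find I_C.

saturation; I_C ≈ 11 mA

Assume active: I_B = (8.9 − 0.7)/(82 + 201×0.22) = 0.065 mA, I_C = β·I_B = 13 mA.
Then V_CE = 10 − 13×0.68 − 13.1×0.22 = -1.71 V < 0.2 V — the active assumption fails.
Re-solve with V_CE = 0.2 V. KCL at the emitter: V_E/R_E = (V_BB−0.7−V_E)/R_B + (V_CC−0.2−V_E)/R_C, giving V_E = 2.41 V.
I_C = (V_CC − 0.2 − V_E)/R_C = (9.8 − 2.41)/0.68 = 10.9 mA.
Check: I_B = (8.2 − 2.41)/82 = 0.0706 mA, and β·I_B = 14.1 mA > I_C, confirming saturation.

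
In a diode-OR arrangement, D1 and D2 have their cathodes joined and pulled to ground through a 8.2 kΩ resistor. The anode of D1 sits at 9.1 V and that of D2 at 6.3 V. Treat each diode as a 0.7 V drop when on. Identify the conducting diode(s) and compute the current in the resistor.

Only D1 conducts; I_R ≈ 1 mA

Assume both conduct. Then node N would need to be at both 9.1−0.7 = 8.4 V and 6.3−0.7 = 5.6 V, which is impossible.
Assume only D1 conducts: V_N = 9.1 − 0.7 = 8.4 V, so I_R = 8.4/8.2 = 1.02 mA.
Check D2: its anode-to-cathode voltage is 6.3 − 8.4 = -2.1 V < 0.7 V, so it is off. The assumption is consistent.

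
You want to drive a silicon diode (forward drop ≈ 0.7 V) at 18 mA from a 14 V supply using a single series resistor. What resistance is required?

R ≈ 0.74 kΩ

The resistor drops V_S − V_D = 14 − 0.7 = 13.3 V at 18 mA.
R = 13.3 V / 18 mA = 0.739 kΩ.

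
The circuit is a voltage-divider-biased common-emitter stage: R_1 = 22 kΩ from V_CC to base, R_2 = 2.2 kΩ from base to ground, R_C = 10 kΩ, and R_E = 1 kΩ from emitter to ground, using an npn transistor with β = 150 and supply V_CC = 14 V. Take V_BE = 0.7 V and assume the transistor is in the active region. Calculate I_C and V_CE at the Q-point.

I_C ≈ 0.56 mA, V_CE ≈ 7.8 V

Thevenize the base divider: V_Th = V_CC·R_2/(R_1+R_2) = 14×2.2/24.2 = 1.27 V, R_Th = R_1‖R_2 = 2 kΩ.
Base-emitter loop: V_Th = I_B·R_Th + V_BE + (β+1)I_B·R_E, so I_B = (1.27 − 0.7) / (2 + 151×1) = 0.00374 mA.
I_C = β·I_B = 150×0.00374 = 0.561 mA, and I_E = (β+1)I_B = 0.565 mA.
V_CE = V_CC − I_C·R_C − I_E·R_E = 14 − 0.561×10 − 0.565×1 = 7.82 V.
V_CE = 7.82 V > 0.2 V confirms active-region operation.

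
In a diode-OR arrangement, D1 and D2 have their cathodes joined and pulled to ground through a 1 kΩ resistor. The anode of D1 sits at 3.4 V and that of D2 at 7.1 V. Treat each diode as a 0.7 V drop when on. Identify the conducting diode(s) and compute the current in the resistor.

Only D2 conducts; I_R ≈ 6.4 mA

Assume both conduct. Then node N would need to be at both 3.4−0.7 = 2.7 V and 7.1−0.7 = 6.4 V, which is impossible.
Assume only D2 conducts: V_N = 7.1 − 0.7 = 6.4 V, so I_R = 6.4/1 = 6.4 mA.
Check D1: its anode-to-cathode voltage is 3.4 − 6.4 = -3 V < 0.7 V, so it is off. The assumption is consistent.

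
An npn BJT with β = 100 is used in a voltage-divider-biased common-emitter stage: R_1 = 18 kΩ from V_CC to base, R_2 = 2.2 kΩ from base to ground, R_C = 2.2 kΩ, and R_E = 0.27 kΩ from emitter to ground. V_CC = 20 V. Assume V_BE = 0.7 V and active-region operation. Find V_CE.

Thevenize the base divider: V_Th = V_CC·R_2/(R_1+R_2) = 20×2.2/20.2 = 2.18 V, R_Th = R_1‖R_2 = 1.96 kΩ.
Base-emitter loop: V_Th = I_B·R_Th + V_BE + (β+1)I_B·R_E, so I_B = (2.18 − 0.7) / (1.96 + 101×0.27) = 0.0506 mA.
I_C = β·I_B = 100×0.0506 = 5.06 mA, and I_E = (β+1)I_B = 5.11 mA.
V_CE = V_CC − I_C·R_C − I_E·R_E = 20 − 5.06×2.2 − 5.11×0.27 = 7.5 V.
V_CE = 7.5 V > 0.2 V confirms active-region operation.

V_CE ≈ 7.5 V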